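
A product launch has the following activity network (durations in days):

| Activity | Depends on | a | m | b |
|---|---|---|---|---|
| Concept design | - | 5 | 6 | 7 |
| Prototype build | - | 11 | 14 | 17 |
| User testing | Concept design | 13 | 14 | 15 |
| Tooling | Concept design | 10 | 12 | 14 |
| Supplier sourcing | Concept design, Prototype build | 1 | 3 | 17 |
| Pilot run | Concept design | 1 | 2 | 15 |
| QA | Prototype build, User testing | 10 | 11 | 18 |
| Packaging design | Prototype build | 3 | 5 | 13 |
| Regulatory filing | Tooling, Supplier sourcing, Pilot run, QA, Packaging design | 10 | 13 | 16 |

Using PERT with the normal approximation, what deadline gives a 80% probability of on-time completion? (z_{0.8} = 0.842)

te_Concept design = (5 + 4·6 + 7)/6 = 36/6 = 6; σ²_Concept design = ((7−5)/6)² = 0.111
te_Prototype build = (11 + 4·14 + 17)/6 = 84/6 = 14; σ²_Prototype build = ((17−11)/6)² = 1.000
te_User testing = (13 + 4·14 + 15)/6 = 84/6 = 14; σ²_User testing = ((15−13)/6)² = 0.111
te_Tooling = (10 + 4·12 + 14)/6 = 72/6 = 12; σ²_Tooling = ((14−10)/6)² = 0.444
te_Supplier sourcing = (1 + 4·3 + 17)/6 = 30/6 = 5; σ²_Supplier sourcing = ((17−1)/6)² = 7.111
te_Pilot run = (1 + 4·2 + 15)/6 = 24/6 = 4; σ²_Pilot run = ((15−1)/6)² = 5.444
te_QA = (10 + 4·11 + 18)/6 = 72/6 = 12; σ²_QA = ((18−10)/6)² = 1.778
te_Packaging design = (3 + 4·5 + 13)/6 = 36/6 = 6; σ²_Packaging design = ((13−3)/6)² = 2.778
te_Regulatory filing = (10 + 4·13 + 16)/6 = 78/6 = 13; σ²_Regulatory filing = ((16−10)/6)² = 1.000

Forward pass:
ES_Concept design = 0; EF_Concept design = 6
ES_Prototype build = 0; EF_Prototype build = 14
ES_User testing = 6; EF_User testing = 6+14 = 20
ES_Tooling = 6; EF_Tooling = 6+12 = 18
ES_Supplier sourcing = max(EF_Concept design=6, EF_Prototype build=14) = 14; EF_Supplier sourcing = 14+5 = 19
ES_Pilot run = 6; EF_Pilot run = 6+4 = 10
ES_QA = max(EF_Prototype build=14, EF_User testing=20) = 20; EF_QA = 20+12 = 32
ES_Packaging design = 14; EF_Packaging design = 14+6 = 20
ES_Regulatory filing = max(EF_Tooling=18, EF_Supplier sourcing=19, EF_Pilot run=10, EF_QA=32, EF_Packaging design=20) = 32; EF_Regulatory filing = 32+13 = 45
Expected project duration μ = 45 days. Critical path: Concept design → User testing → QA → Regulatory filing.

Variance along critical path = 0.111 + 0.111 + 1.778 + 1.000 = 3.000; σ = 1.732 days.
D = μ + z·σ = 45 + 0.842·1.732 = 46.5 days

46.5 days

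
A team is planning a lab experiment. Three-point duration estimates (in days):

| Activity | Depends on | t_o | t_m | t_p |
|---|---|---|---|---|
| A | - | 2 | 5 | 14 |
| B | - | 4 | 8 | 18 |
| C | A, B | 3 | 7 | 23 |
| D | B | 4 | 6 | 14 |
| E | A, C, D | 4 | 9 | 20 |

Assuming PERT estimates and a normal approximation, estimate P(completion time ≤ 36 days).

0.950

te_A = (2 + 4·5 + 14)/6 = 36/6 = 6; σ²_A = ((14−2)/6)² = 4.000
te_B = (4 + 4·8 + 18)/6 = 54/6 = 9; σ²_B = ((18−4)/6)² = 5.444
te_C = (3 + 4·7 + 23)/6 = 54/6 = 9; σ²_C = ((23−3)/6)² = 11.111
te_D = (4 + 4·6 + 14)/6 = 42/6 = 7; σ²_D = ((14−4)/6)² = 2.778
te_E = (4 + 4·9 + 20)/6 = 60/6 = 10; σ²_E = ((20−4)/6)² = 7.111

Forward pass:
ES_A = 0; EF_A = 6
ES_B = 0; EF_B = 9
ES_C = max(EF_A=6, EF_B=9) = 9; EF_C = 9+9 = 18
ES_D = 9; EF_D = 9+7 = 16
ES_E = max(EF_A=6, EF_C=18, EF_D=16) = 18; EF_E = 18+10 = 28
Expected project duration μ = 28 days. Critical path: B → C → E.

Variance along critical path = 5.444 + 11.111 + 7.111 = 23.667; σ = √23.667 = 4.865 days.
Z = (36 − 28) / 4.865 = 1.644
P(T ≤ 36) = Φ(1.644) ≈ 0.950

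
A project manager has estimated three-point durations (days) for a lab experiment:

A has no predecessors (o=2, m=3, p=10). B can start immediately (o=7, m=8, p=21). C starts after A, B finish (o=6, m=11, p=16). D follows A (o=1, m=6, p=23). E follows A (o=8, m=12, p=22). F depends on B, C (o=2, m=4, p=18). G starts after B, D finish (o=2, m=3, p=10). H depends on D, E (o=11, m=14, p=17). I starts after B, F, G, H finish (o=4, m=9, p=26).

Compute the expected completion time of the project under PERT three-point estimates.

42 days

te_A = (2 + 4·3 + 10)/6 = 24/6 = 4
te_B = (7 + 4·8 + 21)/6 = 60/6 = 10
te_C = (6 + 4·11 + 16)/6 = 66/6 = 11
te_D = (1 + 4·6 + 23)/6 = 48/6 = 8
te_E = (8 + 4·12 + 22)/6 = 78/6 = 13
te_F = (2 + 4·4 + 18)/6 = 36/6 = 6
te_G = (2 + 4·3 + 10)/6 = 24/6 = 4
te_H = (11 + 4·14 + 17)/6 = 84/6 = 14
te_I = (4 + 4·9 + 26)/6 = 66/6 = 11

Forward pass:
ES_A = 0; EF_A = 4
ES_B = 0; EF_B = 10
ES_C = max(EF_A=4, EF_B=10) = 10; EF_C = 10+11 = 21
ES_D = 4; EF_D = 4+8 = 12
ES_E = 4; EF_E = 4+13 = 17
ES_F = max(EF_B=10, EF_C=21) = 21; EF_F = 21+6 = 27
ES_G = max(EF_B=10, EF_D=12) = 12; EF_G = 12+4 = 16
ES_H = max(EF_D=12, EF_E=17) = 17; EF_H = 17+14 = 31
ES_I = max(EF_B=10, EF_F=27, EF_G=16, EF_H=31) = 31; EF_I = 31+11 = 42
Expected project duration μ = 42 days. Critical path: A → E → H → I.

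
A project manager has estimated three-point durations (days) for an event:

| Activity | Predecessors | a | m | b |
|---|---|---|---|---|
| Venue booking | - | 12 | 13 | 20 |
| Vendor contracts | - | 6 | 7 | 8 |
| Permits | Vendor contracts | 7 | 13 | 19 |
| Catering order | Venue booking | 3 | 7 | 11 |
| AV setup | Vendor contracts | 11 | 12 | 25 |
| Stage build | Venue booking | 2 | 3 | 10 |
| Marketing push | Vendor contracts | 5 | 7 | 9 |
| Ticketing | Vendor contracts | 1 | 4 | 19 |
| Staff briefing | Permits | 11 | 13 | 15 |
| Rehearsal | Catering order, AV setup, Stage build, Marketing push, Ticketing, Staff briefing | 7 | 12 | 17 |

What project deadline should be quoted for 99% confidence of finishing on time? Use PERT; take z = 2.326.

te_Venue booking = (12 + 4·13 + 20)/6 = 84/6 = 14; σ²_Venue booking = ((20−12)/6)² = 1.778
te_Vendor contracts = (6 + 4·7 + 8)/6 = 42/6 = 7; σ²_Vendor contracts = ((8−6)/6)² = 0.111
te_Permits = (7 + 4·13 + 19)/6 = 78/6 = 13; σ²_Permits = ((19−7)/6)² = 4.000
te_Catering order = (3 + 4·7 + 11)/6 = 42/6 = 7; σ²_Catering order = ((11−3)/6)² = 1.778
te_AV setup = (11 + 4·12 + 25)/6 = 84/6 = 14; σ²_AV setup = ((25−11)/6)² = 5.444
te_Stage build = (2 + 4·3 + 10)/6 = 24/6 = 4; σ²_Stage build = ((10−2)/6)² = 1.778
te_Marketing push = (5 + 4·7 + 9)/6 = 42/6 = 7; σ²_Marketing push = ((9−5)/6)² = 0.444
te_Ticketing = (1 + 4·4 + 19)/6 = 36/6 = 6; σ²_Ticketing = ((19−1)/6)² = 9.000
te_Staff briefing = (11 + 4·13 + 15)/6 = 78/6 = 13; σ²_Staff briefing = ((15−11)/6)² = 0.444
te_Rehearsal = (7 + 4·12 + 17)/6 = 72/6 = 12; σ²_Rehearsal = ((17−7)/6)² = 2.778

Forward pass:
ES_Venue booking = 0; EF_Venue booking = 14
ES_Vendor contracts = 0; EF_Vendor contracts = 7
ES_Permits = 7; EF_Permits = 7+13 = 20
ES_Catering order = 14; EF_Catering order = 14+7 = 21
ES_AV setup = 7; EF_AV setup = 7+14 = 21
ES_Stage build = 14; EF_Stage build = 14+4 = 18
ES_Marketing push = 7; EF_Marketing push = 7+7 = 14
ES_Ticketing = 7; EF_Ticketing = 7+6 = 13
ES_Staff briefing = 20; EF_Staff briefing = 20+13 = 33
ES_Rehearsal = max(EF_Catering order=21, EF_AV setup=21, EF_Stage build=18, EF_Marketing push=14, EF_Ticketing=13, EF_Staff briefing=33) = 33; EF_Rehearsal = 33+12 = 45
Expected project duration μ = 45 days. Critical path: Vendor contracts → Permits → Staff briefing → Rehearsal.

Variance along critical path = 0.111 + 4.000 + 0.444 + 2.778 = 7.333; σ = 2.708 days.
D = μ + z·σ = 45 + 2.326·2.708 = 51.3 days

51.3 days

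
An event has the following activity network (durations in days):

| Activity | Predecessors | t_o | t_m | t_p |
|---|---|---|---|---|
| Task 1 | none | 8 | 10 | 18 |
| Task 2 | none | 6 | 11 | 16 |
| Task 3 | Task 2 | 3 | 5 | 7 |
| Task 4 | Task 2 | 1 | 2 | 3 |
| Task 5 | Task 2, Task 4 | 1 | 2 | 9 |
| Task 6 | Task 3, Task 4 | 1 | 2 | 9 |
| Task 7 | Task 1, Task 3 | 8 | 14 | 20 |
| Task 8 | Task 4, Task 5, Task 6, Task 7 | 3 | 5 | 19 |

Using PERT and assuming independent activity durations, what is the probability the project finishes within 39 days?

0.701

te_Task 1 = (8 + 4·10 + 18)/6 = 66/6 = 11; σ²_Task 1 = ((18−8)/6)² = 2.778
te_Task 2 = (6 + 4·11 + 16)/6 = 66/6 = 11; σ²_Task 2 = ((16−6)/6)² = 2.778
te_Task 3 = (3 + 4·5 + 7)/6 = 30/6 = 5; σ²_Task 3 = ((7−3)/6)² = 0.444
te_Task 4 = (1 + 4·2 + 3)/6 = 12/6 = 2; σ²_Task 4 = ((3−1)/6)² = 0.111
te_Task 5 = (1 + 4·2 + 9)/6 = 18/6 = 3; σ²_Task 5 = ((9−1)/6)² = 1.778
te_Task 6 = (1 + 4·2 + 9)/6 = 18/6 = 3; σ²_Task 6 = ((9−1)/6)² = 1.778
te_Task 7 = (8 + 4·14 + 20)/6 = 84/6 = 14; σ²_Task 7 = ((20−8)/6)² = 4.000
te_Task 8 = (3 + 4·5 + 19)/6 = 42/6 = 7; σ²_Task 8 = ((19−3)/6)² = 7.111

Forward pass:
ES_Task 1 = 0; EF_Task 1 = 11
ES_Task 2 = 0; EF_Task 2 = 11
ES_Task 3 = 11; EF_Task 3 = 11+5 = 16
ES_Task 4 = 11; EF_Task 4 = 11+2 = 13
ES_Task 5 = max(EF_Task 2=11, EF_Task 4=13) = 13; EF_Task 5 = 13+3 = 16
ES_Task 6 = max(EF_Task 3=16, EF_Task 4=13) = 16; EF_Task 6 = 16+3 = 19
ES_Task 7 = max(EF_Task 1=11, EF_Task 3=16) = 16; EF_Task 7 = 16+14 = 30
ES_Task 8 = max(EF_Task 4=13, EF_Task 5=16, EF_Task 6=19, EF_Task 7=30) = 30; EF_Task 8 = 30+7 = 37
Expected project duration μ = 37 days. Critical path: Task 2 → Task 3 → Task 7 → Task 8.

Variance along critical path = 2.778 + 0.444 + 4.000 + 7.111 = 14.333; σ = √14.333 = 3.786 days.
Z = (39 − 37) / 3.786 = 0.528
P(T ≤ 39) = Φ(0.528) ≈ 0.701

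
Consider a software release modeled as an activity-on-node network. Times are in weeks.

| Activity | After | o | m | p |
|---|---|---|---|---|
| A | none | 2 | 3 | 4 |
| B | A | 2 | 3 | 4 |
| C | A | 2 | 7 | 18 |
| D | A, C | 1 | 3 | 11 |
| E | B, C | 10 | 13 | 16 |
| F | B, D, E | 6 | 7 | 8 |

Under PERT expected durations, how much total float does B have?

5 weeks

te_A = (2 + 4·3 + 4)/6 = 18/6 = 3
te_B = (2 + 4·3 + 4)/6 = 18/6 = 3
te_C = (2 + 4·7 + 18)/6 = 48/6 = 8
te_D = (1 + 4·3 + 11)/6 = 24/6 = 4
te_E = (10 + 4·13 + 16)/6 = 78/6 = 13
te_F = (6 + 4·7 + 8)/6 = 42/6 = 7

Forward pass:
ES_A = 0; EF_A = 3
ES_B = 3; EF_B = 3+3 = 6
ES_C = 3; EF_C = 3+8 = 11
ES_D = max(EF_A=3, EF_C=11) = 11; EF_D = 11+4 = 15
ES_E = max(EF_B=6, EF_C=11) = 11; EF_E = 11+13 = 24
ES_F = max(EF_B=6, EF_D=15, EF_E=24) = 24; EF_F = 24+7 = 31
Expected project duration μ = 31 weeks. Critical path: A → C → E → F.

Backward pass:
LF_F = 31; LS_F = 31−7 = 24
LF_E = LS_F = 24; LS_E = 24−13 = 11
LF_D = LS_F = 24; LS_D = 24−4 = 20
LF_C = min(LS_D=20, LS_E=11) = 11; LS_C = 11−8 = 3
LF_B = min(LS_E=11, LS_F=24) = 11; LS_B = 11−3 = 8
LF_A = min(LS_B=8, LS_C=3, LS_D=20) = 3; LS_A = 3−3 = 0
Slack_B = LS_B − ES_B = 8 − 3 = 5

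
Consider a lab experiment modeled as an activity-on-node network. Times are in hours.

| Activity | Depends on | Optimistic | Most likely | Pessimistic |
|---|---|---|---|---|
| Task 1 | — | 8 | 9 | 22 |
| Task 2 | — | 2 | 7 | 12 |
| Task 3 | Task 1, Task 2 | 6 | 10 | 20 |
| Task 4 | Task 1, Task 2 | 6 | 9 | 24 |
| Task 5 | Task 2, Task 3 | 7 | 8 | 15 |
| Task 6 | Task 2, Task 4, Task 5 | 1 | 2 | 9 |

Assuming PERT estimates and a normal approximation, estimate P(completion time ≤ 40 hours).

0.943

te_Task 1 = (8 + 4·9 + 22)/6 = 66/6 = 11; σ²_Task 1 = ((22−8)/6)² = 5.444
te_Task 2 = (2 + 4·7 + 12)/6 = 42/6 = 7; σ²_Task 2 = ((12−2)/6)² = 2.778
te_Task 3 = (6 + 4·10 + 20)/6 = 66/6 = 11; σ²_Task 3 = ((20−6)/6)² = 5.444
te_Task 4 = (6 + 4·9 + 24)/6 = 66/6 = 11; σ²_Task 4 = ((24−6)/6)² = 9.000
te_Task 5 = (7 + 4·8 + 15)/6 = 54/6 = 9; σ²_Task 5 = ((15−7)/6)² = 1.778
te_Task 6 = (1 + 4·2 + 9)/6 = 18/6 = 3; σ²_Task 6 = ((9−1)/6)² = 1.778

Forward pass:
ES_Task 1 = 0; EF_Task 1 = 11
ES_Task 2 = 0; EF_Task 2 = 7
ES_Task 3 = max(EF_Task 1=11, EF_Task 2=7) = 11; EF_Task 3 = 11+11 = 22
ES_Task 4 = max(EF_Task 1=11, EF_Task 2=7) = 11; EF_Task 4 = 11+11 = 22
ES_Task 5 = max(EF_Task 2=7, EF_Task 3=22) = 22; EF_Task 5 = 22+9 = 31
ES_Task 6 = max(EF_Task 2=7, EF_Task 4=22, EF_Task 5=31) = 31; EF_Task 6 = 31+3 = 34
Expected project duration μ = 34 hours. Critical path: Task 1 → Task 3 → Task 5 → Task 6.

Variance along critical path = 5.444 + 5.444 + 1.778 + 1.778 = 14.444; σ = √14.444 = 3.801 hours.
Z = (40 − 34) / 3.801 = 1.579
P(T ≤ 40) = Φ(1.579) ≈ 0.943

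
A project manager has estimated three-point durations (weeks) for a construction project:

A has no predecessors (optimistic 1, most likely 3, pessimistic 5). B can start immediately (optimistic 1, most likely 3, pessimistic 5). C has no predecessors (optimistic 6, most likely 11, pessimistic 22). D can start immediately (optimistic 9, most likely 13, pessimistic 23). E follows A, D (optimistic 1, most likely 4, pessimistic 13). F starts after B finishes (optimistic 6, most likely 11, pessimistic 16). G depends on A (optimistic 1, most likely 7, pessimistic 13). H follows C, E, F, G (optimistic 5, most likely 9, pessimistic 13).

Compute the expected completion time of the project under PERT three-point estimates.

te_A = (1 + 4·3 + 5)/6 = 18/6 = 3
te_B = (1 + 4·3 + 5)/6 = 18/6 = 3
te_C = (6 + 4·11 + 22)/6 = 72/6 = 12
te_D = (9 + 4·13 + 23)/6 = 84/6 = 14
te_E = (1 + 4·4 + 13)/6 = 30/6 = 5
te_F = (6 + 4·11 + 16)/6 = 66/6 = 11
te_G = (1 + 4·7 + 13)/6 = 42/6 = 7
te_H = (5 + 4·9 + 13)/6 = 54/6 = 9

Forward pass:
ES_A = 0; EF_A = 3
ES_B = 0; EF_B = 3
ES_C = 0; EF_C = 12
ES_D = 0; EF_D = 14
ES_E = max(EF_A=3, EF_D=14) = 14; EF_E = 14+5 = 19
ES_F = 3; EF_F = 3+11 = 14
ES_G = 3; EF_G = 3+7 = 10
ES_H = max(EF_C=12, EF_E=19, EF_F=14, EF_G=10) = 19; EF_H = 19+9 = 28
Expected project duration μ = 28 weeks. Critical path: D → E → H.

28 weeks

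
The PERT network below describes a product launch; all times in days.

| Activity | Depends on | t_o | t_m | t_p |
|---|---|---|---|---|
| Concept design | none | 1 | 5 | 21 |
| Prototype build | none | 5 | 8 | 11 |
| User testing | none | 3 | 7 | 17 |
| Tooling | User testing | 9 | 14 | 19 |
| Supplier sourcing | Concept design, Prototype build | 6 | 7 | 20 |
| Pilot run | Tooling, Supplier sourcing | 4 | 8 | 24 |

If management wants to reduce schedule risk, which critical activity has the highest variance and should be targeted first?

te_Concept design = (1 + 4·5 + 21)/6 = 42/6 = 7; σ²_Concept design = ((21−1)/6)² = 11.111
te_Prototype build = (5 + 4·8 + 11)/6 = 48/6 = 8; σ²_Prototype build = ((11−5)/6)² = 1.000
te_User testing = (3 + 4·7 + 17)/6 = 48/6 = 8; σ²_User testing = ((17−3)/6)² = 5.444
te_Tooling = (9 + 4·14 + 19)/6 = 84/6 = 14; σ²_Tooling = ((19−9)/6)² = 2.778
te_Supplier sourcing = (6 + 4·7 + 20)/6 = 54/6 = 9; σ²_Supplier sourcing = ((20−6)/6)² = 5.444
te_Pilot run = (4 + 4·8 + 24)/6 = 60/6 = 10; σ²_Pilot run = ((24−4)/6)² = 11.111

Forward pass:
ES_Concept design = 0; EF_Concept design = 7
ES_Prototype build = 0; EF_Prototype build = 8
ES_User testing = 0; EF_User testing = 8
ES_Tooling = 8; EF_Tooling = 8+14 = 22
ES_Supplier sourcing = max(EF_Concept design=7, EF_Prototype build=8) = 8; EF_Supplier sourcing = 8+9 = 17
ES_Pilot run = max(EF_Tooling=22, EF_Supplier sourcing=17) = 22; EF_Pilot run = 22+10 = 32
Expected project duration μ = 32 days. Critical path: User testing → Tooling → Pilot run.

Variances on critical path: σ²_User testing=5.444, σ²_Tooling=2.778, σ²_Pilot run=11.111.
Largest is σ²_Pilot run = 11.111.

Pilot run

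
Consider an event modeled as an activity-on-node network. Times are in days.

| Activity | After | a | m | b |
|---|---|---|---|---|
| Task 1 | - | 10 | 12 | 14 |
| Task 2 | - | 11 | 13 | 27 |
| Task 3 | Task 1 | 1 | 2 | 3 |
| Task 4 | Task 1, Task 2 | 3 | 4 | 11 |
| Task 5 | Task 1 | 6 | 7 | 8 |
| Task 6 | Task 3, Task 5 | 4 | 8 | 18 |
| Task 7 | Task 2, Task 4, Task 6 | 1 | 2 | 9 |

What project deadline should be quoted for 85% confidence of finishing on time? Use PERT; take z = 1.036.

33.9 days

te_Task 1 = (10 + 4·12 + 14)/6 = 72/6 = 12; σ²_Task 1 = ((14−10)/6)² = 0.444
te_Task 2 = (11 + 4·13 + 27)/6 = 90/6 = 15; σ²_Task 2 = ((27−11)/6)² = 7.111
te_Task 3 = (1 + 4·2 + 3)/6 = 12/6 = 2; σ²_Task 3 = ((3−1)/6)² = 0.111
te_Task 4 = (3 + 4·4 + 11)/6 = 30/6 = 5; σ²_Task 4 = ((11−3)/6)² = 1.778
te_Task 5 = (6 + 4·7 + 8)/6 = 42/6 = 7; σ²_Task 5 = ((8−6)/6)² = 0.111
te_Task 6 = (4 + 4·8 + 18)/6 = 54/6 = 9; σ²_Task 6 = ((18−4)/6)² = 5.444
te_Task 7 = (1 + 4·2 + 9)/6 = 18/6 = 3; σ²_Task 7 = ((9−1)/6)² = 1.778

Forward pass:
ES_Task 1 = 0; EF_Task 1 = 12
ES_Task 2 = 0; EF_Task 2 = 15
ES_Task 3 = 12; EF_Task 3 = 12+2 = 14
ES_Task 4 = max(EF_Task 1=12, EF_Task 2=15) = 15; EF_Task 4 = 15+5 = 20
ES_Task 5 = 12; EF_Task 5 = 12+7 = 19
ES_Task 6 = max(EF_Task 3=14, EF_Task 5=19) = 19; EF_Task 6 = 19+9 = 28
ES_Task 7 = max(EF_Task 2=15, EF_Task 4=20, EF_Task 6=28) = 28; EF_Task 7 = 28+3 = 31
Expected project duration μ = 31 days. Critical path: Task 1 → Task 5 → Task 6 → Task 7.

Variance along critical path = 0.444 + 0.111 + 5.444 + 1.778 = 7.778; σ = 2.789 days.
D = μ + z·σ = 31 + 1.036·2.789 = 33.9 days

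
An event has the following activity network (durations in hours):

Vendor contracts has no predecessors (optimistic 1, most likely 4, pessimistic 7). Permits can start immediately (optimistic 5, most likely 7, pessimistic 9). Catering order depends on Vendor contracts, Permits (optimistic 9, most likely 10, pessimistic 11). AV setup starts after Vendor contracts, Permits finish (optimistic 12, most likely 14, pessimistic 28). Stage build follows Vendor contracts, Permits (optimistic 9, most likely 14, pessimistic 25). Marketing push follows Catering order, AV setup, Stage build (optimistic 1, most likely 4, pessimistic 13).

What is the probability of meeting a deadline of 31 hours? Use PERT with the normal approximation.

te_Vendor contracts = (1 + 4·4 + 7)/6 = 24/6 = 4; σ²_Vendor contracts = ((7−1)/6)² = 1.000
te_Permits = (5 + 4·7 + 9)/6 = 42/6 = 7; σ²_Permits = ((9−5)/6)² = 0.444
te_Catering order = (9 + 4·10 + 11)/6 = 60/6 = 10; σ²_Catering order = ((11−9)/6)² = 0.111
te_AV setup = (12 + 4·14 + 28)/6 = 96/6 = 16; σ²_AV setup = ((28−12)/6)² = 7.111
te_Stage build = (9 + 4·14 + 25)/6 = 90/6 = 15; σ²_Stage build = ((25−9)/6)² = 7.111
te_Marketing push = (1 + 4·4 + 13)/6 = 30/6 = 5; σ²_Marketing push = ((13−1)/6)² = 4.000

Forward pass:
ES_Vendor contracts = 0; EF_Vendor contracts = 4
ES_Permits = 0; EF_Permits = 7
ES_Catering order = max(EF_Vendor contracts=4, EF_Permits=7) = 7; EF_Catering order = 7+10 = 17
ES_AV setup = max(EF_Vendor contracts=4, EF_Permits=7) = 7; EF_AV setup = 7+16 = 23
ES_Stage build = max(EF_Vendor contracts=4, EF_Permits=7) = 7; EF_Stage build = 7+15 = 22
ES_Marketing push = max(EF_Catering order=17, EF_AV setup=23, EF_Stage build=22) = 23; EF_Marketing push = 23+5 = 28
Expected project duration μ = 28 hours. Critical path: Permits → AV setup → Marketing push.

Variance along critical path = 0.444 + 7.111 + 4.000 = 11.556; σ = √11.556 = 3.399 hours.
Z = (31 − 28) / 3.399 = 0.883
P(T ≤ 31) = Φ(0.883) ≈ 0.811

0.811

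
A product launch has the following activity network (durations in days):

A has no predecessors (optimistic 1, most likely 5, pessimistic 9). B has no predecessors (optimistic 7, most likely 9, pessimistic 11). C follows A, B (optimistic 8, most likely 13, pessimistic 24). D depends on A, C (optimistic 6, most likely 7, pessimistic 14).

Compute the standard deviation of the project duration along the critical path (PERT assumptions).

te_A = (1 + 4·5 + 9)/6 = 30/6 = 5; σ²_A = ((9−1)/6)² = 1.778
te_B = (7 + 4·9 + 11)/6 = 54/6 = 9; σ²_B = ((11−7)/6)² = 0.444
te_C = (8 + 4·13 + 24)/6 = 84/6 = 14; σ²_C = ((24−8)/6)² = 7.111
te_D = (6 + 4·7 + 14)/6 = 48/6 = 8; σ²_D = ((14−6)/6)² = 1.778

Forward pass:
ES_A = 0; EF_A = 5
ES_B = 0; EF_B = 9
ES_C = max(EF_A=5, EF_B=9) = 9; EF_C = 9+14 = 23
ES_D = max(EF_A=5, EF_C=23) = 23; EF_D = 23+8 = 31
Expected project duration μ = 31 days. Critical path: B → C → D.

Variance along critical path = 0.444 + 7.111 + 1.778 = 9.333
σ = √9.333 = 3.055 days

3.06 days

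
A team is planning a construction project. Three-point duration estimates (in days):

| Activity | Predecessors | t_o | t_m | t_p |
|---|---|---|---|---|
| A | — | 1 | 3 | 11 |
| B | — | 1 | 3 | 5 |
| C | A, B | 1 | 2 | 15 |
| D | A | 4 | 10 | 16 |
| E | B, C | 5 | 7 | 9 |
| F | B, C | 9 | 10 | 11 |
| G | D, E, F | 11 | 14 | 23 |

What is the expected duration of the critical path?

te_A = (1 + 4·3 + 11)/6 = 24/6 = 4
te_B = (1 + 4·3 + 5)/6 = 18/6 = 3
te_C = (1 + 4·2 + 15)/6 = 24/6 = 4
te_D = (4 + 4·10 + 16)/6 = 60/6 = 10
te_E = (5 + 4·7 + 9)/6 = 42/6 = 7
te_F = (9 + 4·10 + 11)/6 = 60/6 = 10
te_G = (11 + 4·14 + 23)/6 = 90/6 = 15

Forward pass:
ES_A = 0; EF_A = 4
ES_B = 0; EF_B = 3
ES_C = max(EF_A=4, EF_B=3) = 4; EF_C = 4+4 = 8
ES_D = 4; EF_D = 4+10 = 14
ES_E = max(EF_B=3, EF_C=8) = 8; EF_E = 8+7 = 15
ES_F = max(EF_B=3, EF_C=8) = 8; EF_F = 8+10 = 18
ES_G = max(EF_D=14, EF_E=15, EF_F=18) = 18; EF_G = 18+15 = 33
Expected project duration μ = 33 days. Critical path: A → C → F → G.

33 days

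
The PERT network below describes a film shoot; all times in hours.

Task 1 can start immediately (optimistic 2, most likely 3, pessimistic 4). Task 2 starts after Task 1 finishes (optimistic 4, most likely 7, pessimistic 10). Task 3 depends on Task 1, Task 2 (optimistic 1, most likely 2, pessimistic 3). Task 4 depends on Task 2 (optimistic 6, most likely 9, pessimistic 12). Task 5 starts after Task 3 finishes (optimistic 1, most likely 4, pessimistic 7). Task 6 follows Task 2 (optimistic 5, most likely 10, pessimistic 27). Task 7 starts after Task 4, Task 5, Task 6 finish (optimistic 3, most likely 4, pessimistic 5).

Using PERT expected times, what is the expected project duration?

26 hours

te_Task 1 = (2 + 4·3 + 4)/6 = 18/6 = 3
te_Task 2 = (4 + 4·7 + 10)/6 = 42/6 = 7
te_Task 3 = (1 + 4·2 + 3)/6 = 12/6 = 2
te_Task 4 = (6 + 4·9 + 12)/6 = 54/6 = 9
te_Task 5 = (1 + 4·4 + 7)/6 = 24/6 = 4
te_Task 6 = (5 + 4·10 + 27)/6 = 72/6 = 12
te_Task 7 = (3 + 4·4 + 5)/6 = 24/6 = 4

Forward pass:
ES_Task 1 = 0; EF_Task 1 = 3
ES_Task 2 = 3; EF_Task 2 = 3+7 = 10
ES_Task 3 = max(EF_Task 1=3, EF_Task 2=10) = 10; EF_Task 3 = 10+2 = 12
ES_Task 4 = 10; EF_Task 4 = 10+9 = 19
ES_Task 5 = 12; EF_Task 5 = 12+4 = 16
ES_Task 6 = 10; EF_Task 6 = 10+12 = 22
ES_Task 7 = max(EF_Task 4=19, EF_Task 5=16, EF_Task 6=22) = 22; EF_Task 7 = 22+4 = 26
Expected project duration μ = 26 hours. Critical path: Task 1 → Task 2 → Task 6 → Task 7.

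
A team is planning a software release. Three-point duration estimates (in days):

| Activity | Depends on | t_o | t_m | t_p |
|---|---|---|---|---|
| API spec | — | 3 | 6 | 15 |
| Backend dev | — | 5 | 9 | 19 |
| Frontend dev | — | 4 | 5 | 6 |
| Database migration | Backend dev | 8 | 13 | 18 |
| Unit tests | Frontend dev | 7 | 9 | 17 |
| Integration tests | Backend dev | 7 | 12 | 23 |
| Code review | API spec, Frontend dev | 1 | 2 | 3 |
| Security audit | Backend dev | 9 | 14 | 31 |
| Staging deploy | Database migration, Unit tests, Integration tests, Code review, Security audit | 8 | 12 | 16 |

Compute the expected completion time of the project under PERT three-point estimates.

te_API spec = (3 + 4·6 + 15)/6 = 42/6 = 7
te_Backend dev = (5 + 4·9 + 19)/6 = 60/6 = 10
te_Frontend dev = (4 + 4·5 + 6)/6 = 30/6 = 5
te_Database migration = (8 + 4·13 + 18)/6 = 78/6 = 13
te_Unit tests = (7 + 4·9 + 17)/6 = 60/6 = 10
te_Integration tests = (7 + 4·12 + 23)/6 = 78/6 = 13
te_Code review = (1 + 4·2 + 3)/6 = 12/6 = 2
te_Security audit = (9 + 4·14 + 31)/6 = 96/6 = 16
te_Staging deploy = (8 + 4·12 + 16)/6 = 72/6 = 12

Forward pass:
ES_API spec = 0; EF_API spec = 7
ES_Backend dev = 0; EF_Backend dev = 10
ES_Frontend dev = 0; EF_Frontend dev = 5
ES_Database migration = 10; EF_Database migration = 10+13 = 23
ES_Unit tests = 5; EF_Unit tests = 5+10 = 15
ES_Integration tests = 10; EF_Integration tests = 10+13 = 23
ES_Code review = max(EF_API spec=7, EF_Frontend dev=5) = 7; EF_Code review = 7+2 = 9
ES_Security audit = 10; EF_Security audit = 10+16 = 26
ES_Staging deploy = max(EF_Database migration=23, EF_Unit tests=15, EF_Integration tests=23, EF_Code review=9, EF_Security audit=26) = 26; EF_Staging deploy = 26+12 = 38
Expected project duration μ = 38 days. Critical path: Backend dev → Security audit → Staging deploy.

38 days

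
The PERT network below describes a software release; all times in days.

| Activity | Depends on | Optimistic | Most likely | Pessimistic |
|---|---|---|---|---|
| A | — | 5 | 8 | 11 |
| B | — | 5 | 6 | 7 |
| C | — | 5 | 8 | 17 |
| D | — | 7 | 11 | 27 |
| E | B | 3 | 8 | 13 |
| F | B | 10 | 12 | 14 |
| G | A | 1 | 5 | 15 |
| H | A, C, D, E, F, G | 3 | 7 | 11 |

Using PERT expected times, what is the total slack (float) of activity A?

te_A = (5 + 4·8 + 11)/6 = 48/6 = 8
te_B = (5 + 4·6 + 7)/6 = 36/6 = 6
te_C = (5 + 4·8 + 17)/6 = 54/6 = 9
te_D = (7 + 4·11 + 27)/6 = 78/6 = 13
te_E = (3 + 4·8 + 13)/6 = 48/6 = 8
te_F = (10 + 4·12 + 14)/6 = 72/6 = 12
te_G = (1 + 4·5 + 15)/6 = 36/6 = 6
te_H = (3 + 4·7 + 11)/6 = 42/6 = 7

Forward pass:
ES_A = 0; EF_A = 8
ES_B = 0; EF_B = 6
ES_C = 0; EF_C = 9
ES_D = 0; EF_D = 13
ES_E = 6; EF_E = 6+8 = 14
ES_F = 6; EF_F = 6+12 = 18
ES_G = 8; EF_G = 8+6 = 14
ES_H = max(EF_A=8, EF_C=9, EF_D=13, EF_E=14, EF_F=18, EF_G=14) = 18; EF_H = 18+7 = 25
Expected project duration μ = 25 days. Critical path: B → F → H.

Backward pass:
LF_H = 25; LS_H = 25−7 = 18
LF_G = LS_H = 18; LS_G = 18−6 = 12
LF_F = LS_H = 18; LS_F = 18−12 = 6
LF_E = LS_H = 18; LS_E = 18−8 = 10
LF_D = LS_H = 18; LS_D = 18−13 = 5
LF_C = LS_H = 18; LS_C = 18−9 = 9
LF_B = min(LS_E=10, LS_F=6) = 6; LS_B = 6−6 = 0
LF_A = min(LS_G=12, LS_H=18) = 12; LS_A = 12−8 = 4
Slack_A = LS_A − ES_A = 4 − 0 = 4

4 days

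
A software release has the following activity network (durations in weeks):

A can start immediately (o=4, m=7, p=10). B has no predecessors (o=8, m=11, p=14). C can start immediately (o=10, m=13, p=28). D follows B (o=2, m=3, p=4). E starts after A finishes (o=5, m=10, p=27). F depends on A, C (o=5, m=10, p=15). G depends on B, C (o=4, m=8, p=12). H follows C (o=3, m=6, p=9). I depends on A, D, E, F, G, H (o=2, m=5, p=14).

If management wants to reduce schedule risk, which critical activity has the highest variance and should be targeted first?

C

te_A = (4 + 4·7 + 10)/6 = 42/6 = 7; σ²_A = ((10−4)/6)² = 1.000
te_B = (8 + 4·11 + 14)/6 = 66/6 = 11; σ²_B = ((14−8)/6)² = 1.000
te_C = (10 + 4·13 + 28)/6 = 90/6 = 15; σ²_C = ((28−10)/6)² = 9.000
te_D = (2 + 4·3 + 4)/6 = 18/6 = 3; σ²_D = ((4−2)/6)² = 0.111
te_E = (5 + 4·10 + 27)/6 = 72/6 = 12; σ²_E = ((27−5)/6)² = 13.444
te_F = (5 + 4·10 + 15)/6 = 60/6 = 10; σ²_F = ((15−5)/6)² = 2.778
te_G = (4 + 4·8 + 12)/6 = 48/6 = 8; σ²_G = ((12−4)/6)² = 1.778
te_H = (3 + 4·6 + 9)/6 = 36/6 = 6; σ²_H = ((9−3)/6)² = 1.000
te_I = (2 + 4·5 + 14)/6 = 36/6 = 6; σ²_I = ((14−2)/6)² = 4.000

Forward pass:
ES_A = 0; EF_A = 7
ES_B = 0; EF_B = 11
ES_C = 0; EF_C = 15
ES_D = 11; EF_D = 11+3 = 14
ES_E = 7; EF_E = 7+12 = 19
ES_F = max(EF_A=7, EF_C=15) = 15; EF_F = 15+10 = 25
ES_G = max(EF_B=11, EF_C=15) = 15; EF_G = 15+8 = 23
ES_H = 15; EF_H = 15+6 = 21
ES_I = max(EF_A=7, EF_D=14, EF_E=19, EF_F=25, EF_G=23, EF_H=21) = 25; EF_I = 25+6 = 31
Expected project duration μ = 31 weeks. Critical path: C → F → I.

Variances on critical path: σ²_C=9.000, σ²_F=2.778, σ²_I=4.000.
Largest is σ²_C = 9.000.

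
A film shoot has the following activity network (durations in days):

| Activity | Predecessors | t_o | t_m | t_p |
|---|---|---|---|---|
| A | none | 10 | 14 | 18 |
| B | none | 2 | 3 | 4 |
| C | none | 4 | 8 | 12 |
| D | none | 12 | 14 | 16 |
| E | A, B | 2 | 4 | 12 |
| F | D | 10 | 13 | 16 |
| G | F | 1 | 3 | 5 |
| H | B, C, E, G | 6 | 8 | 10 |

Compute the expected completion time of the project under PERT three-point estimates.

te_A = (10 + 4·14 + 18)/6 = 84/6 = 14
te_B = (2 + 4·3 + 4)/6 = 18/6 = 3
te_C = (4 + 4·8 + 12)/6 = 48/6 = 8
te_D = (12 + 4·14 + 16)/6 = 84/6 = 14
te_E = (2 + 4·4 + 12)/6 = 30/6 = 5
te_F = (10 + 4·13 + 16)/6 = 78/6 = 13
te_G = (1 + 4·3 + 5)/6 = 18/6 = 3
te_H = (6 + 4·8 + 10)/6 = 48/6 = 8

Forward pass:
ES_A = 0; EF_A = 14
ES_B = 0; EF_B = 3
ES_C = 0; EF_C = 8
ES_D = 0; EF_D = 14
ES_E = max(EF_A=14, EF_B=3) = 14; EF_E = 14+5 = 19
ES_F = 14; EF_F = 14+13 = 27
ES_G = 27; EF_G = 27+3 = 30
ES_H = max(EF_B=3, EF_C=8, EF_E=19, EF_G=30) = 30; EF_H = 30+8 = 38
Expected project duration μ = 38 days. Critical path: D → F → G → H.

38 days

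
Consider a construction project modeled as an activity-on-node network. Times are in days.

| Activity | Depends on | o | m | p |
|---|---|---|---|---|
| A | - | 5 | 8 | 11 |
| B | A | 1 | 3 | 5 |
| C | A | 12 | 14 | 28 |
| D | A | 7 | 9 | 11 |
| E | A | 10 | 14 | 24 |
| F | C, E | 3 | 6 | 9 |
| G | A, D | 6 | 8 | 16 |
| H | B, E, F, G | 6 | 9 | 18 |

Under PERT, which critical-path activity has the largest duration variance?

te_A = (5 + 4·8 + 11)/6 = 48/6 = 8; σ²_A = ((11−5)/6)² = 1.000
te_B = (1 + 4·3 + 5)/6 = 18/6 = 3; σ²_B = ((5−1)/6)² = 0.444
te_C = (12 + 4·14 + 28)/6 = 96/6 = 16; σ²_C = ((28−12)/6)² = 7.111
te_D = (7 + 4·9 + 11)/6 = 54/6 = 9; σ²_D = ((11−7)/6)² = 0.444
te_E = (10 + 4·14 + 24)/6 = 90/6 = 15; σ²_E = ((24−10)/6)² = 5.444
te_F = (3 + 4·6 + 9)/6 = 36/6 = 6; σ²_F = ((9−3)/6)² = 1.000
te_G = (6 + 4·8 + 16)/6 = 54/6 = 9; σ²_G = ((16−6)/6)² = 2.778
te_H = (6 + 4·9 + 18)/6 = 60/6 = 10; σ²_H = ((18−6)/6)² = 4.000

Forward pass:
ES_A = 0; EF_A = 8
ES_B = 8; EF_B = 8+3 = 11
ES_C = 8; EF_C = 8+16 = 24
ES_D = 8; EF_D = 8+9 = 17
ES_E = 8; EF_E = 8+15 = 23
ES_F = max(EF_C=24, EF_E=23) = 24; EF_F = 24+6 = 30
ES_G = max(EF_A=8, EF_D=17) = 17; EF_G = 17+9 = 26
ES_H = max(EF_B=11, EF_E=23, EF_F=30, EF_G=26) = 30; EF_H = 30+10 = 40
Expected project duration μ = 40 days. Critical path: A → C → F → H.

Variances on critical path: σ²_A=1.000, σ²_C=7.111, σ²_F=1.000, σ²_H=4.000.
Largest is σ²_C = 7.111.

C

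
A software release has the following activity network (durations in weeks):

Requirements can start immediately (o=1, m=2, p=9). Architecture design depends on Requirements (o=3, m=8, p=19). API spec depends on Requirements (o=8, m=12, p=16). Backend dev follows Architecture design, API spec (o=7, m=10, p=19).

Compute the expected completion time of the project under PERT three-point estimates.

26 weeks

te_Requirements = (1 + 4·2 + 9)/6 = 18/6 = 3
te_Architecture design = (3 + 4·8 + 19)/6 = 54/6 = 9
te_API spec = (8 + 4·12 + 16)/6 = 72/6 = 12
te_Backend dev = (7 + 4·10 + 19)/6 = 66/6 = 11

Forward pass:
ES_Requirements = 0; EF_Requirements = 3
ES_Architecture design = 3; EF_Architecture design = 3+9 = 12
ES_API spec = 3; EF_API spec = 3+12 = 15
ES_Backend dev = max(EF_Architecture design=12, EF_API spec=15) = 15; EF_Backend dev = 15+11 = 26
Expected project duration μ = 26 weeks. Critical path: Requirements → API spec → Backend dev.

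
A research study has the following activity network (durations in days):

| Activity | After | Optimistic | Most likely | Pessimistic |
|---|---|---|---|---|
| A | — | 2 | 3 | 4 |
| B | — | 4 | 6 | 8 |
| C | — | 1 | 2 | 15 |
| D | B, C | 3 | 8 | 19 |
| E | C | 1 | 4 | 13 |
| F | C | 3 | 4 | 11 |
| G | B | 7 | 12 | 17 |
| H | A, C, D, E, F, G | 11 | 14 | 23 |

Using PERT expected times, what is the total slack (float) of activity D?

3 days

te_A = (2 + 4·3 + 4)/6 = 18/6 = 3
te_B = (4 + 4·6 + 8)/6 = 36/6 = 6
te_C = (1 + 4·2 + 15)/6 = 24/6 = 4
te_D = (3 + 4·8 + 19)/6 = 54/6 = 9
te_E = (1 + 4·4 + 13)/6 = 30/6 = 5
te_F = (3 + 4·4 + 11)/6 = 30/6 = 5
te_G = (7 + 4·12 + 17)/6 = 72/6 = 12
te_H = (11 + 4·14 + 23)/6 = 90/6 = 15

Forward pass:
ES_A = 0; EF_A = 3
ES_B = 0; EF_B = 6
ES_C = 0; EF_C = 4
ES_D = max(EF_B=6, EF_C=4) = 6; EF_D = 6+9 = 15
ES_E = 4; EF_E = 4+5 = 9
ES_F = 4; EF_F = 4+5 = 9
ES_G = 6; EF_G = 6+12 = 18
ES_H = max(EF_A=3, EF_C=4, EF_D=15, EF_E=9, EF_F=9, EF_G=18) = 18; EF_H = 18+15 = 33
Expected project duration μ = 33 days. Critical path: B → G → H.

Backward pass:
LF_H = 33; LS_H = 33−15 = 18
LF_G = LS_H = 18; LS_G = 18−12 = 6
LF_F = LS_H = 18; LS_F = 18−5 = 13
LF_E = LS_H = 18; LS_E = 18−5 = 13
LF_D = LS_H = 18; LS_D = 18−9 = 9
LF_C = min(LS_D=9, LS_E=13, LS_F=13, LS_H=18) = 9; LS_C = 9−4 = 5
LF_B = min(LS_D=9, LS_G=6) = 6; LS_B = 6−6 = 0
LF_A = LS_H = 18; LS_A = 18−3 = 15
Slack_D = LS_D − ES_D = 9 − 6 = 3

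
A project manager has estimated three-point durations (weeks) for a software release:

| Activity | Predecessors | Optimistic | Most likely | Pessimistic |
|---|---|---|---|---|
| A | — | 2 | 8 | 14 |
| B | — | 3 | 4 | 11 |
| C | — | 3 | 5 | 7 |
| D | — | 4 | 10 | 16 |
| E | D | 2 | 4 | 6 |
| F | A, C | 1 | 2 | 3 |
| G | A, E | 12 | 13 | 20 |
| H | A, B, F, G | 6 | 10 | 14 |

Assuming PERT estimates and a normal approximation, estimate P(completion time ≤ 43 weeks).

te_A = (2 + 4·8 + 14)/6 = 48/6 = 8; σ²_A = ((14−2)/6)² = 4.000
te_B = (3 + 4·4 + 11)/6 = 30/6 = 5; σ²_B = ((11−3)/6)² = 1.778
te_C = (3 + 4·5 + 7)/6 = 30/6 = 5; σ²_C = ((7−3)/6)² = 0.444
te_D = (4 + 4·10 + 16)/6 = 60/6 = 10; σ²_D = ((16−4)/6)² = 4.000
te_E = (2 + 4·4 + 6)/6 = 24/6 = 4; σ²_E = ((6−2)/6)² = 0.444
te_F = (1 + 4·2 + 3)/6 = 12/6 = 2; σ²_F = ((3−1)/6)² = 0.111
te_G = (12 + 4·13 + 20)/6 = 84/6 = 14; σ²_G = ((20−12)/6)² = 1.778
te_H = (6 + 4·10 + 14)/6 = 60/6 = 10; σ²_H = ((14−6)/6)² = 1.778

Forward pass:
ES_A = 0; EF_A = 8
ES_B = 0; EF_B = 5
ES_C = 0; EF_C = 5
ES_D = 0; EF_D = 10
ES_E = 10; EF_E = 10+4 = 14
ES_F = max(EF_A=8, EF_C=5) = 8; EF_F = 8+2 = 10
ES_G = max(EF_A=8, EF_E=14) = 14; EF_G = 14+14 = 28
ES_H = max(EF_A=8, EF_B=5, EF_F=10, EF_G=28) = 28; EF_H = 28+10 = 38
Expected project duration μ = 38 weeks. Critical path: D → E → G → H.

Variance along critical path = 4.000 + 0.444 + 1.778 + 1.778 = 8.000; σ = √8.000 = 2.828 weeks.
Z = (43 − 38) / 2.828 = 1.768
P(T ≤ 43) = Φ(1.768) ≈ 0.961

0.961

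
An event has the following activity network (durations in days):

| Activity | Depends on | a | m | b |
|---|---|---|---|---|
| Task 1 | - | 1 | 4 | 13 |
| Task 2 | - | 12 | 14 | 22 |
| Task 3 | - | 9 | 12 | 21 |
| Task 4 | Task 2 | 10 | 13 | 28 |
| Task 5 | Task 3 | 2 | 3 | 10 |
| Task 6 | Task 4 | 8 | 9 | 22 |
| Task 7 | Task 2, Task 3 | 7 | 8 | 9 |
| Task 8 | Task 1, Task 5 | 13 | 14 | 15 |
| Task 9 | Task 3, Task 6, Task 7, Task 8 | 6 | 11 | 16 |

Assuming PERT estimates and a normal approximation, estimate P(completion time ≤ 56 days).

0.814

te_Task 1 = (1 + 4·4 + 13)/6 = 30/6 = 5; σ²_Task 1 = ((13−1)/6)² = 4.000
te_Task 2 = (12 + 4·14 + 22)/6 = 90/6 = 15; σ²_Task 2 = ((22−12)/6)² = 2.778
te_Task 3 = (9 + 4·12 + 21)/6 = 78/6 = 13; σ²_Task 3 = ((21−9)/6)² = 4.000
te_Task 4 = (10 + 4·13 + 28)/6 = 90/6 = 15; σ²_Task 4 = ((28−10)/6)² = 9.000
te_Task 5 = (2 + 4·3 + 10)/6 = 24/6 = 4; σ²_Task 5 = ((10−2)/6)² = 1.778
te_Task 6 = (8 + 4·9 + 22)/6 = 66/6 = 11; σ²_Task 6 = ((22−8)/6)² = 5.444
te_Task 7 = (7 + 4·8 + 9)/6 = 48/6 = 8; σ²_Task 7 = ((9−7)/6)² = 0.111
te_Task 8 = (13 + 4·14 + 15)/6 = 84/6 = 14; σ²_Task 8 = ((15−13)/6)² = 0.111
te_Task 9 = (6 + 4·11 + 16)/6 = 66/6 = 11; σ²_Task 9 = ((16−6)/6)² = 2.778

Forward pass:
ES_Task 1 = 0; EF_Task 1 = 5
ES_Task 2 = 0; EF_Task 2 = 15
ES_Task 3 = 0; EF_Task 3 = 13
ES_Task 4 = 15; EF_Task 4 = 15+15 = 30
ES_Task 5 = 13; EF_Task 5 = 13+4 = 17
ES_Task 6 = 30; EF_Task 6 = 30+11 = 41
ES_Task 7 = max(EF_Task 2=15, EF_Task 3=13) = 15; EF_Task 7 = 15+8 = 23
ES_Task 8 = max(EF_Task 1=5, EF_Task 5=17) = 17; EF_Task 8 = 17+14 = 31
ES_Task 9 = max(EF_Task 3=13, EF_Task 6=41, EF_Task 7=23, EF_Task 8=31) = 41; EF_Task 9 = 41+11 = 52
Expected project duration μ = 52 days. Critical path: Task 2 → Task 4 → Task 6 → Task 9.

Variance along critical path = 2.778 + 9.000 + 5.444 + 2.778 = 20.000; σ = √20.000 = 4.472 days.
Z = (56 − 52) / 4.472 = 0.894
P(T ≤ 56) = Φ(0.894) ≈ 0.814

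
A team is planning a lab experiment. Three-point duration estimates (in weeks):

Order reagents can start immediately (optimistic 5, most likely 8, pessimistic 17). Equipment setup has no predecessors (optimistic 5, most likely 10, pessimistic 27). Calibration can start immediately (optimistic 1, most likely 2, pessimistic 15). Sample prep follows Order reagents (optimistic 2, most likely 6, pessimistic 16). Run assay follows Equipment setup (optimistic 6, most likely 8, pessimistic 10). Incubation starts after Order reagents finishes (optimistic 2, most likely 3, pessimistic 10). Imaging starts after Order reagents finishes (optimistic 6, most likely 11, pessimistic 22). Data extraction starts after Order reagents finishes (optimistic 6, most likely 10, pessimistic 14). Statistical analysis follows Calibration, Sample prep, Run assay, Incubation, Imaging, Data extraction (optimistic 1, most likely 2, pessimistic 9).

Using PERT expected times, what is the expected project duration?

24 weeks

te_Order reagents = (5 + 4·8 + 17)/6 = 54/6 = 9
te_Equipment setup = (5 + 4·10 + 27)/6 = 72/6 = 12
te_Calibration = (1 + 4·2 + 15)/6 = 24/6 = 4
te_Sample prep = (2 + 4·6 + 16)/6 = 42/6 = 7
te_Run assay = (6 + 4·8 + 10)/6 = 48/6 = 8
te_Incubation = (2 + 4·3 + 10)/6 = 24/6 = 4
te_Imaging = (6 + 4·11 + 22)/6 = 72/6 = 12
te_Data extraction = (6 + 4·10 + 14)/6 = 60/6 = 10
te_Statistical analysis = (1 + 4·2 + 9)/6 = 18/6 = 3

Forward pass:
ES_Order reagents = 0; EF_Order reagents = 9
ES_Equipment setup = 0; EF_Equipment setup = 12
ES_Calibration = 0; EF_Calibration = 4
ES_Sample prep = 9; EF_Sample prep = 9+7 = 16
ES_Run assay = 12; EF_Run assay = 12+8 = 20
ES_Incubation = 9; EF_Incubation = 9+4 = 13
ES_Imaging = 9; EF_Imaging = 9+12 = 21
ES_Data extraction = 9; EF_Data extraction = 9+10 = 19
ES_Statistical analysis = max(EF_Calibration=4, EF_Sample prep=16, EF_Run assay=20, EF_Incubation=13, EF_Imaging=21, EF_Data extraction=19) = 21; EF_Statistical analysis = 21+3 = 24
Expected project duration μ = 24 weeks. Critical path: Order reagents → Imaging → Statistical analysis.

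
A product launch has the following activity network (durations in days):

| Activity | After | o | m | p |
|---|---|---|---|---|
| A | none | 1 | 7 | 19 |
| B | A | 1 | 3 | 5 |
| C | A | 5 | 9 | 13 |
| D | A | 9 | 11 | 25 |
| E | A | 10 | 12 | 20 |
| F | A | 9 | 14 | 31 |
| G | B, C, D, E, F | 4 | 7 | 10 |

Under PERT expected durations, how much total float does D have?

3 days

te_A = (1 + 4·7 + 19)/6 = 48/6 = 8
te_B = (1 + 4·3 + 5)/6 = 18/6 = 3
te_C = (5 + 4·9 + 13)/6 = 54/6 = 9
te_D = (9 + 4·11 + 25)/6 = 78/6 = 13
te_E = (10 + 4·12 + 20)/6 = 78/6 = 13
te_F = (9 + 4·14 + 31)/6 = 96/6 = 16
te_G = (4 + 4·7 + 10)/6 = 42/6 = 7

Forward pass:
ES_A = 0; EF_A = 8
ES_B = 8; EF_B = 8+3 = 11
ES_C = 8; EF_C = 8+9 = 17
ES_D = 8; EF_D = 8+13 = 21
ES_E = 8; EF_E = 8+13 = 21
ES_F = 8; EF_F = 8+16 = 24
ES_G = max(EF_B=11, EF_C=17, EF_D=21, EF_E=21, EF_F=24) = 24; EF_G = 24+7 = 31
Expected project duration μ = 31 days. Critical path: A → F → G.

Backward pass:
LF_G = 31; LS_G = 31−7 = 24
LF_F = LS_G = 24; LS_F = 24−16 = 8
LF_E = LS_G = 24; LS_E = 24−13 = 11
LF_D = LS_G = 24; LS_D = 24−13 = 11
LF_C = LS_G = 24; LS_C = 24−9 = 15
LF_B = LS_G = 24; LS_B = 24−3 = 21
LF_A = min(LS_B=21, LS_C=15, LS_D=11, LS_E=11, LS_F=8) = 8; LS_A = 8−8 = 0
Slack_D = LS_D − ES_D = 11 − 8 = 3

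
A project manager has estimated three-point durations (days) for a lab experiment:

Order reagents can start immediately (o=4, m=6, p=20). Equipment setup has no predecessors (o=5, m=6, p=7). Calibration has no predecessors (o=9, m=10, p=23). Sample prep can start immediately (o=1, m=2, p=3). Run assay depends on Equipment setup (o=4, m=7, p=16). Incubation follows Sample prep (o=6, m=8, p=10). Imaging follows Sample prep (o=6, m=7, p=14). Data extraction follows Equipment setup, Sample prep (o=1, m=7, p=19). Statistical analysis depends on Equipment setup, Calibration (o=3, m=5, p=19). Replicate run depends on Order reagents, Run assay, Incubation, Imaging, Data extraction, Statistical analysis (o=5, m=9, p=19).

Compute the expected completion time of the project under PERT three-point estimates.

te_Order reagents = (4 + 4·6 + 20)/6 = 48/6 = 8
te_Equipment setup = (5 + 4·6 + 7)/6 = 36/6 = 6
te_Calibration = (9 + 4·10 + 23)/6 = 72/6 = 12
te_Sample prep = (1 + 4·2 + 3)/6 = 12/6 = 2
te_Run assay = (4 + 4·7 + 16)/6 = 48/6 = 8
te_Incubation = (6 + 4·8 + 10)/6 = 48/6 = 8
te_Imaging = (6 + 4·7 + 14)/6 = 48/6 = 8
te_Data extraction = (1 + 4·7 + 19)/6 = 48/6 = 8
te_Statistical analysis = (3 + 4·5 + 19)/6 = 42/6 = 7
te_Replicate run = (5 + 4·9 + 19)/6 = 60/6 = 10

Forward pass:
ES_Order reagents = 0; EF_Order reagents = 8
ES_Equipment setup = 0; EF_Equipment setup = 6
ES_Calibration = 0; EF_Calibration = 12
ES_Sample prep = 0; EF_Sample prep = 2
ES_Run assay = 6; EF_Run assay = 6+8 = 14
ES_Incubation = 2; EF_Incubation = 2+8 = 10
ES_Imaging = 2; EF_Imaging = 2+8 = 10
ES_Data extraction = max(EF_Equipment setup=6, EF_Sample prep=2) = 6; EF_Data extraction = 6+8 = 14
ES_Statistical analysis = max(EF_Equipment setup=6, EF_Calibration=12) = 12; EF_Statistical analysis = 12+7 = 19
ES_Replicate run = max(EF_Order reagents=8, EF_Run assay=14, EF_Incubation=10, EF_Imaging=10, EF_Data extraction=14, EF_Statistical analysis=19) = 19; EF_Replicate run = 19+10 = 29
Expected project duration μ = 29 days. Critical path: Calibration → Statistical analysis → Replicate run.

29 days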